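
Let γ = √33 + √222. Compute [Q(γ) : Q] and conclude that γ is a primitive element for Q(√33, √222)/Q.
[Q(γ) : Q] = 4 (equivalently, Q(γ) = Q(√33, √222))

Obviously Q(γ) ⊆ Q(√33, √222), and [Q(√33, √222):Q] = 4 (since 33, 222 are distinct squarefree integers > 1 with 7326 not a perfect square). To show equality we compute the minimal polynomial of γ. From γ = √33 + √222: γ^2 = 33 + 2√(7326) + 222 = 255 + 2√(7326), so γ^2 - 255 = 2√(7326); squaring, (γ^2 - 255)^2 = 4·7326, i.e. γ^4 - 510γ^2 + 65025 - 29304 = 0, i.e. γ^4 - 510γ^2 + 35721 = 0. So γ is a root of x^4 - 510x^2 + 35721. This polynomial is irreducible over Q: it has no rational root (each ±√33 ± √222 is irrational), and any factorization into two quadratics over Q would force √(7326) ∈ Q (pairing opposite roots) or √33, √222 ∈ Q (other pairings), all impossible. Hence [Q(γ):Q] = 4 = [Q(√33, √222):Q], so Q(γ) = Q(√33, √222).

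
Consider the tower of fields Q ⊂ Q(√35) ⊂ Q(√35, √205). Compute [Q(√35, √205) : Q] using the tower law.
[Q(√35, √205) : Q] = 4

[Q(√35):Q] = 2 (min poly x^2 - 35, irreducible since 35 is squarefree > 1). For the top step, suppose √205 ∈ Q(√35), say √205 = c + d√35 with c, d ∈ Q. Squaring: 205 = c^2 + 35d^2 + 2cd√35. Since √35 ∉ Q this forces 2cd = 0. If d = 0 then √205 = c ∈ Q, contradicting 205 squarefree > 1. If c = 0 then 205 = 35d^2, so 35·205 = (35d)^2 is a perfect square in Q — but 35·205 = 7175 is not a perfect square (since 35 and 205 are distinct squarefree integers). Contradiction. Hence √205 ∉ Q(√35), so x^2 - 205 stays irreducible over Q(√35) and [Q(√35, √205) : Q(√35)] = 2. By the tower law, [Q(√35, √205) : Q] = 2 · 2 = 4.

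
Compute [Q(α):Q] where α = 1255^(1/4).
[Q(α):Q] = 4

α is a root of x^4 - 1255. By Eisenstein's criterion at the prime p = 5 (which divides the constant term 1255 but p^2 = 25 does not, since 1255 is squarefree), x^4 - 1255 is irreducible over Q. Hence [Q(α):Q] = 4.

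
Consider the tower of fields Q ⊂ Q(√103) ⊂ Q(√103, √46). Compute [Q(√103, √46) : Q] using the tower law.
[Q(√103, √46) : Q] = 4

[Q(√103):Q] = 2 (min poly x^2 - 103, irreducible since 103 is squarefree > 1). For the top step, suppose √46 ∈ Q(√103), say √46 = c + d√103 with c, d ∈ Q. Squaring: 46 = c^2 + 103d^2 + 2cd√103. Since √103 ∉ Q this forces 2cd = 0. If d = 0 then √46 = c ∈ Q, contradicting 46 squarefree > 1. If c = 0 then 46 = 103d^2, so 103·46 = (103d)^2 is a perfect square in Q — but 103·46 = 4738 is not a perfect square (since 103 and 46 are distinct squarefree integers). Contradiction. Hence √46 ∉ Q(√103), so x^2 - 46 stays irreducible over Q(√103) and [Q(√103, √46) : Q(√103)] = 2. By the tower law, [Q(√103, √46) : Q] = 2 · 2 = 4.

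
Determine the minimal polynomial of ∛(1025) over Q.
m_α(x) = x^3 - 1025

α satisfies α^3 = 1025, so x^3 - 1025 annihilates α. By the rational root test, a rational root p/q (in lowest terms) of x^3 - 1025 would satisfy p^3 = 1025 q^3, forcing q = 1 and p^3 = 1025; but 1025 is not a perfect cube, contradiction. A monic cubic over Q with no rational root is irreducible (any nontrivial factorization would include a linear factor). Hence x^3 - 1025 is the minimal polynomial of α, and in particular [Q(α):Q] = 3.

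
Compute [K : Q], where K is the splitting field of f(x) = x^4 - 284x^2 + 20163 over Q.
[K : Q] = 4

Solving the quadratic in x^2: x^2 = (284 ± √(284^2 - 4·20163))/2 = (284 ± √4)/2 = (284 ± 2)/2, giving x^2 = 141 or x^2 = 143. So f(x) = (x^2 - 141)(x^2 - 143) and the roots of f are ±√141, ±√143. Hence the splitting field is K = Q(√141, √143). Since 141 and 143 are distinct squarefree integers > 1, their product 20163 is not a perfect square, so √143 ∉ Q(√141). By the tower law [K:Q] = [Q(√141,√143):Q(√141)] · [Q(√141):Q] = 2 · 2 = 4.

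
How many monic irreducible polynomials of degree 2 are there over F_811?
There are 328455 monic irreducible polynomials of degree 2 over F_811

Each element of F_{811^2} that lies in no proper subfield is a root of exactly one monic irreducible of degree 2 over F_811, and each such polynomial has 2 distinct roots in F_{811^2}. By Möbius inversion the count is N_811(2) = (1/2) Σ_{d|2} μ(2/d) · 811^d = (1/2)(μ(2)·811^1 + μ(1)·811^2) = 656910/2 = 328455.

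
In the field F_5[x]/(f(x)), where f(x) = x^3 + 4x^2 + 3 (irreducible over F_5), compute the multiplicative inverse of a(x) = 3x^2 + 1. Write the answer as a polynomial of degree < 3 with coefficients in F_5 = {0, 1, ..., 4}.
a(x)^(-1) ≡ 2x^2 + 3x + 1 (mod f(x))

Since f is irreducible over F_5, F_5[x]/(f) is a field and a(x) ≠ 0 has an inverse. Apply the extended Euclidean algorithm to f(x) and a(x) in F_5[x]: f(x) = (2x + 3)·a(x) + (3x);  a(x) = (x)·(3x) + (1). The last nonzero remainder is the constant 1 = gcd(f, a) in F_5. Back-substituting through the division chain expresses 1 = s(x)·a(x) + t(x)·f(x) with s(x) ≡ 2x^2 + 3x + 1 (mod f), so a(x)^(-1) ≡ s(x) = 2x^2 + 3x + 1 (mod f). Check: (3x^2 + 1)·(2x^2 + 3x + 1) = x^4 + 4x^3 + 3x + 1 ≡ 1 (mod x^3 + 4x^2 + 3).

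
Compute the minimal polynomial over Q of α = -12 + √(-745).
m_α(x) = x^2 + 24x + 889

From α + 12 = √(-745), squaring gives (α + 12)^2 = -745, i.e. α^2 + 24α + 144 = -745, so α^2 + 24α + 889 = 0. The discriminant of x^2 + 24x + 889 is (24)^2 - 4·(889) = 576 - 3556 = -2980, and 4·(-745) is not a perfect square in Q since -745 is squarefree and ≠ 1. Hence x^2 + 24x + 889 is irreducible over Q and is the minimal polynomial of α.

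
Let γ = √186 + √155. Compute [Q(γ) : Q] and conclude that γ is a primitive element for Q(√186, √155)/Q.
[Q(γ) : Q] = 4 (equivalently, Q(γ) = Q(√186, √155))

Obviously Q(γ) ⊆ Q(√186, √155), and [Q(√186, √155):Q] = 4 (since 186, 155 are distinct squarefree integers > 1 with 28830 not a perfect square). To show equality we compute the minimal polynomial of γ. From γ = √186 + √155: γ^2 = 186 + 2√(28830) + 155 = 341 + 2√(28830), so γ^2 - 341 = 2√(28830); squaring, (γ^2 - 341)^2 = 4·28830, i.e. γ^4 - 682γ^2 + 116281 - 115320 = 0, i.e. γ^4 - 682γ^2 + 961 = 0. So γ is a root of x^4 - 682x^2 + 961. This polynomial is irreducible over Q: it has no rational root (each ±√186 ± √155 is irrational), and any factorization into two quadratics over Q would force √(28830) ∈ Q (pairing opposite roots) or √186, √155 ∈ Q (other pairings), all impossible. Hence [Q(γ):Q] = 4 = [Q(√186, √155):Q], so Q(γ) = Q(√186, √155).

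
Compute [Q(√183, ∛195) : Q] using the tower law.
[Q(√183, ∛195) : Q] = 6

Let L = Q(√183, ∛195). Since Q(√183) ⊂ L and [Q(√183):Q] = 2, the tower law gives 2 | [L:Q]. Likewise Q(∛195) ⊂ L with [Q(∛195):Q] = 3 (because 195 is not a perfect cube), so 3 | [L:Q]. As gcd(2,3) = 1, [L:Q] is divisible by 6. Conversely L is generated over Q by √183 and ∛195, so [L:Q] ≤ 2·3 = 6. Therefore [Q(√183, ∛195) : Q] = 6.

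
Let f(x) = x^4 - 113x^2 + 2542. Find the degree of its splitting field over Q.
[K : Q] = 4

Solving the quadratic in x^2: x^2 = (113 ± √(113^2 - 4·2542))/2 = (113 ± √2601)/2 = (113 ± 51)/2, giving x^2 = 82 or x^2 = 31. So f(x) = (x^2 - 82)(x^2 - 31) and the roots of f are ±√82, ±√31. Hence the splitting field is K = Q(√82, √31). Since 82 and 31 are distinct squarefree integers > 1, their product 2542 is not a perfect square, so √31 ∉ Q(√82). By the tower law [K:Q] = [Q(√82,√31):Q(√82)] · [Q(√82):Q] = 2 · 2 = 4.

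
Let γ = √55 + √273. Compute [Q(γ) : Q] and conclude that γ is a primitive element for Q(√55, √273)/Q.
[Q(γ) : Q] = 4 (equivalently, Q(γ) = Q(√55, √273))

Obviously Q(γ) ⊆ Q(√55, √273), and [Q(√55, √273):Q] = 4 (since 55, 273 are distinct squarefree integers > 1 with 15015 not a perfect square). To show equality we compute the minimal polynomial of γ. From γ = √55 + √273: γ^2 = 55 + 2√(15015) + 273 = 328 + 2√(15015), so γ^2 - 328 = 2√(15015); squaring, (γ^2 - 328)^2 = 4·15015, i.e. γ^4 - 656γ^2 + 107584 - 60060 = 0, i.e. γ^4 - 656γ^2 + 47524 = 0. So γ is a root of x^4 - 656x^2 + 47524. This polynomial is irreducible over Q: it has no rational root (each ±√55 ± √273 is irrational), and any factorization into two quadratics over Q would force √(15015) ∈ Q (pairing opposite roots) or √55, √273 ∈ Q (other pairings), all impossible. Hence [Q(γ):Q] = 4 = [Q(√55, √273):Q], so Q(γ) = Q(√55, √273).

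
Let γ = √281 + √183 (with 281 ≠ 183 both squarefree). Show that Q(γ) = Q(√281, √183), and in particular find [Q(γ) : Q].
[Q(γ) : Q] = 4 (equivalently, Q(γ) = Q(√281, √183))

Obviously Q(γ) ⊆ Q(√281, √183), and [Q(√281, √183):Q] = 4 (since 281, 183 are distinct squarefree integers > 1 with 51423 not a perfect square). To show equality we compute the minimal polynomial of γ. From γ = √281 + √183: γ^2 = 281 + 2√(51423) + 183 = 464 + 2√(51423), so γ^2 - 464 = 2√(51423); squaring, (γ^2 - 464)^2 = 4·51423, i.e. γ^4 - 928γ^2 + 215296 - 205692 = 0, i.e. γ^4 - 928γ^2 + 9604 = 0. So γ is a root of x^4 - 928x^2 + 9604. This polynomial is irreducible over Q: it has no rational root (each ±√281 ± √183 is irrational), and any factorization into two quadratics over Q would force √(51423) ∈ Q (pairing opposite roots) or √281, √183 ∈ Q (other pairings), all impossible. Hence [Q(γ):Q] = 4 = [Q(√281, √183):Q], so Q(γ) = Q(√281, √183).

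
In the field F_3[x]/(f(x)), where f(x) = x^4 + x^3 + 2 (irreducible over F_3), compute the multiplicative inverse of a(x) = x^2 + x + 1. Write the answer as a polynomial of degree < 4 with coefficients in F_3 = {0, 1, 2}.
a(x)^(-1) ≡ x^3 + x^2 + 2x (mod f(x))

Since f is irreducible over F_3, F_3[x]/(f) is a field and a(x) ≠ 0 has an inverse. Apply the extended Euclidean algorithm to f(x) and a(x) in F_3[x]: f(x) = (x^2 + 2)·a(x) + (x);  a(x) = (x + 1)·(x) + (1). The last nonzero remainder is the constant 1 = gcd(f, a) in F_3. Back-substituting through the division chain expresses 1 = s(x)·a(x) + t(x)·f(x) with s(x) ≡ x^3 + x^2 + 2x (mod f), so a(x)^(-1) ≡ s(x) = x^3 + x^2 + 2x (mod f). Check: (x^2 + x + 1)·(x^3 + x^2 + 2x) = x^5 + 2x^4 + x^3 + 2x ≡ 1 (mod x^4 + x^3 + 2).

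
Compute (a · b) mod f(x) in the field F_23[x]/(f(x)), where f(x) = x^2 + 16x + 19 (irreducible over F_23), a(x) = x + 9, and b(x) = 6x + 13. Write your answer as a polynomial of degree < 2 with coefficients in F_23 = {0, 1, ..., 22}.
a · b ≡ 17x + 3 (mod f(x))

Multiply in F_23[x]: a(x)·b(x) = (x + 9)·(6x + 13) = 6x^2 + 21x + 2. This has degree ≥ 2, so divide by f(x) over F_23: 6x^2 + 21x + 2 = (6)·(x^2 + 16x + 19) + (17x + 3). Hence a·b ≡ 17x + 3 (mod f). (F_23[x]/(f) is a field with 23^2 = 529 elements since f is irreducible of degree 2.)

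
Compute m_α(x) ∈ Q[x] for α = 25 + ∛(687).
m_α(x) = x^3 - 75x^2 + 1875x - 16312

Set β = α - 25 = ∛(687), so β^3 = 687. Then (α - 25)^3 - 687 = 0, i.e. α is a root of g(x) = (x - 25)^3 - 687 = x^3 - 75x^2 + 1875x - 16312. Since g(x) = h(x - 25) where h(x) = x^3 - 687, and h is irreducible over Q (because 687 is not a perfect cube, so h has no rational root, and a monic cubic with no rational root is irreducible), g is also irreducible (irreducibility is preserved under the substitution x → x - 25). Hence m_α(x) = x^3 - 75x^2 + 1875x - 16312.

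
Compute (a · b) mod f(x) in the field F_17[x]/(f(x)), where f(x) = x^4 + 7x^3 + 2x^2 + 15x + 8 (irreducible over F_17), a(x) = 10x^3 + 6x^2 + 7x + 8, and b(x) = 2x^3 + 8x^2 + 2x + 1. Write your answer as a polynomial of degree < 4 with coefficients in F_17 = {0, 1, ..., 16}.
a · b ≡ 15x^3 + 7x^2 + 7x + 10 (mod f(x))

Multiply in F_17[x]: a(x)·b(x) = (10x^3 + 6x^2 + 7x + 8)·(2x^3 + 8x^2 + 2x + 1) = 3x^6 + 7x^5 + 14x^4 + 9x^3 + 16x^2 + 6x + 8. This has degree ≥ 4, so divide by f(x) over F_17: 3x^6 + 7x^5 + 14x^4 + 9x^3 + 16x^2 + 6x + 8 = (3x^2 + 3x + 4)·(x^4 + 7x^3 + 2x^2 + 15x + 8) + (15x^3 + 7x^2 + 7x + 10). Hence a·b ≡ 15x^3 + 7x^2 + 7x + 10 (mod f). (F_17[x]/(f) is a field with 17^4 = 83521 elements since f is irreducible of degree 4.)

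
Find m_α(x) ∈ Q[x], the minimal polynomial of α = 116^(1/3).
m_α(x) = x^3 - 116

α satisfies α^3 = 116, so x^3 - 116 annihilates α. By the rational root test, a rational root p/q (in lowest terms) of x^3 - 116 would satisfy p^3 = 116 q^3, forcing q = 1 and p^3 = 116; but 116 is not a perfect cube, contradiction. A monic cubic over Q with no rational root is irreducible (any nontrivial factorization would include a linear factor). Hence x^3 - 116 is the minimal polynomial of α, and in particular [Q(α):Q] = 3.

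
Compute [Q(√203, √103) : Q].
[Q(√203, √103) : Q] = 4

[Q(√203):Q] = 2 (min poly x^2 - 203, irreducible since 203 is squarefree > 1). For the top step, suppose √103 ∈ Q(√203), say √103 = c + d√203 with c, d ∈ Q. Squaring: 103 = c^2 + 203d^2 + 2cd√203. Since √203 ∉ Q this forces 2cd = 0. If d = 0 then √103 = c ∈ Q, contradicting 103 squarefree > 1. If c = 0 then 103 = 203d^2, so 203·103 = (203d)^2 is a perfect square in Q — but 203·103 = 20909 is not a perfect square (since 203 and 103 are distinct squarefree integers). Contradiction. Hence √103 ∉ Q(√203), so x^2 - 103 stays irreducible over Q(√203) and [Q(√203, √103) : Q(√203)] = 2. By the tower law, [Q(√203, √103) : Q] = 2 · 2 = 4.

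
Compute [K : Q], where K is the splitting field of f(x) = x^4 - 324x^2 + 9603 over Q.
[K : Q] = 4

Solving the quadratic in x^2: x^2 = (324 ± √(324^2 - 4·9603))/2 = (324 ± √66564)/2 = (324 ± 258)/2, giving x^2 = 291 or x^2 = 33. So f(x) = (x^2 - 291)(x^2 - 33) and the roots of f are ±√291, ±√33. Hence the splitting field is K = Q(√291, √33). Since 291 and 33 are distinct squarefree integers > 1, their product 9603 is not a perfect square, so √33 ∉ Q(√291). By the tower law [K:Q] = [Q(√291,√33):Q(√291)] · [Q(√291):Q] = 2 · 2 = 4.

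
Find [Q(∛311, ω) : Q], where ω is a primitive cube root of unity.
[Q(∛311, ω) : Q] = 6

[Q(∛311):Q] = 3 (min poly x^3 - 311, irreducible since 311 is not a perfect cube). [Q(ω):Q] = 2 (min poly x^2 + x + 1). Since Q(∛311) ⊂ R and ω ∉ R, we have ω ∉ Q(∛311), so x^2 + x + 1 remains irreducible over Q(∛311) and [Q(∛311, ω) : Q(∛311)] = 2. By the tower law, [Q(∛311, ω) : Q] = 3 · 2 = 6. (In fact Q(∛311, ω) is the splitting field of x^3 - 311 over Q.)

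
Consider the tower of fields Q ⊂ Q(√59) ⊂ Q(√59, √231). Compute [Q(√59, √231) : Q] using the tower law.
[Q(√59, √231) : Q] = 4

[Q(√59):Q] = 2 (min poly x^2 - 59, irreducible since 59 is squarefree > 1). For the top step, suppose √231 ∈ Q(√59), say √231 = c + d√59 with c, d ∈ Q. Squaring: 231 = c^2 + 59d^2 + 2cd√59. Since √59 ∉ Q this forces 2cd = 0. If d = 0 then √231 = c ∈ Q, contradicting 231 squarefree > 1. If c = 0 then 231 = 59d^2, so 59·231 = (59d)^2 is a perfect square in Q — but 59·231 = 13629 is not a perfect square (since 59 and 231 are distinct squarefree integers). Contradiction. Hence √231 ∉ Q(√59), so x^2 - 231 stays irreducible over Q(√59) and [Q(√59, √231) : Q(√59)] = 2. By the tower law, [Q(√59, √231) : Q] = 2 · 2 = 4.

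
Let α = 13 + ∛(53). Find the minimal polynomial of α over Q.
m_α(x) = x^3 - 39x^2 + 507x - 2250

Set β = α - 13 = ∛(53), so β^3 = 53. Then (α - 13)^3 - 53 = 0, i.e. α is a root of g(x) = (x - 13)^3 - 53 = x^3 - 39x^2 + 507x - 2250. Since g(x) = h(x - 13) where h(x) = x^3 - 53, and h is irreducible over Q (because 53 is not a perfect cube, so h has no rational root, and a monic cubic with no rational root is irreducible), g is also irreducible (irreducibility is preserved under the substitution x → x - 13). Hence m_α(x) = x^3 - 39x^2 + 507x - 2250.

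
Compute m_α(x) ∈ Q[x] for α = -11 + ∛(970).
m_α(x) = x^3 + 33x^2 + 363x + 361

Set β = α + 11 = ∛(970), so β^3 = 970. Then (α + 11)^3 - 970 = 0, i.e. α is a root of g(x) = (x + 11)^3 - 970 = x^3 + 33x^2 + 363x + 361. Since g(x) = h(x + 11) where h(x) = x^3 - 970, and h is irreducible over Q (because 970 is not a perfect cube, so h has no rational root, and a monic cubic with no rational root is irreducible), g is also irreducible (irreducibility is preserved under the substitution x → x + 11). Hence m_α(x) = x^3 + 33x^2 + 363x + 361.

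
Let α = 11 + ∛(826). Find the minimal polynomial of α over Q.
m_α(x) = x^3 - 33x^2 + 363x - 2157

Set β = α - 11 = ∛(826), so β^3 = 826. Then (α - 11)^3 - 826 = 0, i.e. α is a root of g(x) = (x - 11)^3 - 826 = x^3 - 33x^2 + 363x - 2157. Since g(x) = h(x - 11) where h(x) = x^3 - 826, and h is irreducible over Q (because 826 is not a perfect cube, so h has no rational root, and a monic cubic with no rational root is irreducible), g is also irreducible (irreducibility is preserved under the substitution x → x - 11). Hence m_α(x) = x^3 - 33x^2 + 363x - 2157.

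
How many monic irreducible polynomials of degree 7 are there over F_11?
There are 2783880 monic irreducible polynomials of degree 7 over F_11

Each element of F_{11^7} that lies in no proper subfield is a root of exactly one monic irreducible of degree 7 over F_11, and each such polynomial has 7 distinct roots in F_{11^7}. By Möbius inversion the count is N_11(7) = (1/7) Σ_{d|7} μ(7/d) · 11^d = (1/7)(μ(7)·11^1 + μ(1)·11^7) = 19487160/7 = 2783880.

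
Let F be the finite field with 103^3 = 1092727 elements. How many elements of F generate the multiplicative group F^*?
There are φ(1092726) = 342720 primitive elements

F_q^* is cyclic of order q - 1 = 1092726. A cyclic group of order m has exactly φ(m) generators. Here m = 1092726 = 2 · 3^2 · 17 · 3571, so the number of primitive elements is φ(1092726) = 342720.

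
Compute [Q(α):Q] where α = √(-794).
[Q(α):Q] = 2

[Q(α):Q] equals the degree of the minimal polynomial of α. Here α^2 = -794 and x^2 + 794 is irreducible (d = -794 is squarefree, ≠ 1, hence not a square), so deg(m_α) = 2. Thus [Q(α):Q] = 2.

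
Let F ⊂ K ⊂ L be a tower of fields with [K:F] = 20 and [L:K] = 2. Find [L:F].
[L:F] = 40

The tower law says that for any tower of field extensions F ⊂ K ⊂ L with finite degrees, [L:F] = [L:K] · [K:F]. Here this gives [L:F] = 2 · 20 = 40.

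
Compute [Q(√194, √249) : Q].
[Q(√194, √249) : Q] = 4

[Q(√194):Q] = 2 (min poly x^2 - 194, irreducible since 194 is squarefree > 1). For the top step, suppose √249 ∈ Q(√194), say √249 = c + d√194 with c, d ∈ Q. Squaring: 249 = c^2 + 194d^2 + 2cd√194. Since √194 ∉ Q this forces 2cd = 0. If d = 0 then √249 = c ∈ Q, contradicting 249 squarefree > 1. If c = 0 then 249 = 194d^2, so 194·249 = (194d)^2 is a perfect square in Q — but 194·249 = 48306 is not a perfect square (since 194 and 249 are distinct squarefree integers). Contradiction. Hence √249 ∉ Q(√194), so x^2 - 249 stays irreducible over Q(√194) and [Q(√194, √249) : Q(√194)] = 2. By the tower law, [Q(√194, √249) : Q] = 2 · 2 = 4.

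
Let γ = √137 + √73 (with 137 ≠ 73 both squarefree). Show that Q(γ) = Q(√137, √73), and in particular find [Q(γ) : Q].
[Q(γ) : Q] = 4 (equivalently, Q(γ) = Q(√137, √73))

Obviously Q(γ) ⊆ Q(√137, √73), and [Q(√137, √73):Q] = 4 (since 137, 73 are distinct squarefree integers > 1 with 10001 not a perfect square). To show equality we compute the minimal polynomial of γ. From γ = √137 + √73: γ^2 = 137 + 2√(10001) + 73 = 210 + 2√(10001), so γ^2 - 210 = 2√(10001); squaring, (γ^2 - 210)^2 = 4·10001, i.e. γ^4 - 420γ^2 + 44100 - 40004 = 0, i.e. γ^4 - 420γ^2 + 4096 = 0. So γ is a root of x^4 - 420x^2 + 4096. This polynomial is irreducible over Q: it has no rational root (each ±√137 ± √73 is irrational), and any factorization into two quadratics over Q would force √(10001) ∈ Q (pairing opposite roots) or √137, √73 ∈ Q (other pairings), all impossible. Hence [Q(γ):Q] = 4 = [Q(√137, √73):Q], so Q(γ) = Q(√137, √73).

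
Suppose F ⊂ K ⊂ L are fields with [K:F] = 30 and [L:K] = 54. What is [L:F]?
[L:F] = 1620

The tower law says that for any tower of field extensions F ⊂ K ⊂ L with finite degrees, [L:F] = [L:K] · [K:F]. Here this gives [L:F] = 54 · 30 = 1620.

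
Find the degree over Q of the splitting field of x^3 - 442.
[K : Q] = 6

The roots of x^3 - 442 are ∛442, ω∛442, ω^2∛442 where ω = e^(2πi/3) is a primitive cube root of unity, so K = Q(∛442, ω). Now [Q(∛442):Q] = 3 (since 442 is not a perfect cube, x^3 - 442 is irreducible) and [Q(ω):Q] = 2. Both 2 and 3 divide [K:Q], and [K:Q] ≤ 3·2 = 6, so [K:Q] = 6. (Equivalently: Q(∛442) ⊂ R but ω ∉ R, so [K : Q(∛442)] = 2.)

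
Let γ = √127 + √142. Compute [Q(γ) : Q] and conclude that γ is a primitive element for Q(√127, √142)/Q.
[Q(γ) : Q] = 4 (equivalently, Q(γ) = Q(√127, √142))

Obviously Q(γ) ⊆ Q(√127, √142), and [Q(√127, √142):Q] = 4 (since 127, 142 are distinct squarefree integers > 1 with 18034 not a perfect square). To show equality we compute the minimal polynomial of γ. From γ = √127 + √142: γ^2 = 127 + 2√(18034) + 142 = 269 + 2√(18034), so γ^2 - 269 = 2√(18034); squaring, (γ^2 - 269)^2 = 4·18034, i.e. γ^4 - 538γ^2 + 72361 - 72136 = 0, i.e. γ^4 - 538γ^2 + 225 = 0. So γ is a root of x^4 - 538x^2 + 225. This polynomial is irreducible over Q: it has no rational root (each ±√127 ± √142 is irrational), and any factorization into two quadratics over Q would force √(18034) ∈ Q (pairing opposite roots) or √127, √142 ∈ Q (other pairings), all impossible. Hence [Q(γ):Q] = 4 = [Q(√127, √142):Q], so Q(γ) = Q(√127, √142).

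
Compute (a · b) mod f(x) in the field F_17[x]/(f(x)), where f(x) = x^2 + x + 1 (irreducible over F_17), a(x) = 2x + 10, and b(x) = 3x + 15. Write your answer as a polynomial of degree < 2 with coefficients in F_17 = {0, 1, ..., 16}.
a · b ≡ 3x + 8 (mod f(x))

Multiply in F_17[x]: a(x)·b(x) = (2x + 10)·(3x + 15) = 6x^2 + 9x + 14. This has degree ≥ 2, so divide by f(x) over F_17: 6x^2 + 9x + 14 = (6)·(x^2 + x + 1) + (3x + 8). Hence a·b ≡ 3x + 8 (mod f). (F_17[x]/(f) is a field with 17^2 = 289 elements since f is irreducible of degree 2.)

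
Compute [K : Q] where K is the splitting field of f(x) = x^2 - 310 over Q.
[K : Q] = 2

f(x) = x^2 - 310 factors as (x - √310)(x + √310). The splitting field is K = Q(√310). Since 310 is squarefree and > 1, it is not a perfect square, so x^2 - 310 is irreducible over Q and [Q(√310) : Q] = 2. Hence [K : Q] = 2.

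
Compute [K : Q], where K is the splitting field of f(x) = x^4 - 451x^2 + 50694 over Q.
[K : Q] = 4

Solving the quadratic in x^2: x^2 = (451 ± √(451^2 - 4·50694))/2 = (451 ± √625)/2 = (451 ± 25)/2, giving x^2 = 213 or x^2 = 238. So f(x) = (x^2 - 213)(x^2 - 238) and the roots of f are ±√213, ±√238. Hence the splitting field is K = Q(√213, √238). Since 213 and 238 are distinct squarefree integers > 1, their product 50694 is not a perfect square, so √238 ∉ Q(√213). By the tower law [K:Q] = [Q(√213,√238):Q(√213)] · [Q(√213):Q] = 2 · 2 = 4.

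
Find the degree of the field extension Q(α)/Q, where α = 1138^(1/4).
[Q(α):Q] = 4

α is a root of x^4 - 1138. By Eisenstein's criterion at the prime p = 2 (which divides the constant term 1138 but p^2 = 4 does not, since 1138 is squarefree), x^4 - 1138 is irreducible over Q. Hence [Q(α):Q] = 4.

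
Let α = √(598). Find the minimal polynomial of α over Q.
m_α(x) = x^2 - 598

α satisfies α^2 - 598 = 0, so x^2 - 598 annihilates α. Since d = 598 is squarefree and ≠ 1, it is not a perfect square in Q, so x^2 - 598 has no rational root and is therefore irreducible over Q (a degree-2 polynomial over a field is irreducible iff it has no root). Hence m_α(x) = x^2 - 598.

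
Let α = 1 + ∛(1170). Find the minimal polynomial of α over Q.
m_α(x) = x^3 - 3x^2 + 3x - 1171

Set β = α - 1 = ∛(1170), so β^3 = 1170. Then (α - 1)^3 - 1170 = 0, i.e. α is a root of g(x) = (x - 1)^3 - 1170 = x^3 - 3x^2 + 3x - 1171. Since g(x) = h(x - 1) where h(x) = x^3 - 1170, and h is irreducible over Q (because 1170 is not a perfect cube, so h has no rational root, and a monic cubic with no rational root is irreducible), g is also irreducible (irreducibility is preserved under the substitution x → x - 1). Hence m_α(x) = x^3 - 3x^2 + 3x - 1171.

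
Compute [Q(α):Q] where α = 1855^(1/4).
[Q(α):Q] = 4

α is a root of x^4 - 1855. By Eisenstein's criterion at the prime p = 5 (which divides the constant term 1855 but p^2 = 25 does not, since 1855 is squarefree), x^4 - 1855 is irreducible over Q. Hence [Q(α):Q] = 4.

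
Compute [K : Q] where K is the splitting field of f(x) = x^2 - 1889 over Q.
[K : Q] = 2

f(x) = x^2 - 1889 factors as (x - √1889)(x + √1889). The splitting field is K = Q(√1889). Since 1889 is squarefree and > 1, it is not a perfect square, so x^2 - 1889 is irreducible over Q and [Q(√1889) : Q] = 2. Hence [K : Q] = 2.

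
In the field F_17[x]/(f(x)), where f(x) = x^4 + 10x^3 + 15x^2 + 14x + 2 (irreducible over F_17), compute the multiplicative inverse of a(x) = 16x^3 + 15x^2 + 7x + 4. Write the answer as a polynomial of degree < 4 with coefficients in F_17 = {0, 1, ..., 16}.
a(x)^(-1) ≡ 10x^3 + 10x^2 + 3x + 8 (mod f(x))

Since f is irreducible over F_17, F_17[x]/(f) is a field and a(x) ≠ 0 has an inverse. Apply the extended Euclidean algorithm to f(x) and a(x) in F_17[x]: f(x) = (16x + 9)·a(x) + (6x^2 + 6x);  a(x) = (14x + 14)·(6x^2 + 6x) + (8x + 4);  (6x^2 + 6x) = (5x + 11)·(8x + 4) + (7). The last nonzero remainder is the constant 7 = gcd(f, a) in F_17. Back-substituting through the division chain expresses 7 = s(x)·a(x) + t(x)·f(x) with s(x) ≡ 2x^3 + 2x^2 + 4x + 5 (mod f), so (2x^3 + 2x^2 + 4x + 5)·a(x) ≡ 7 (mod f). Multiplying by 7^(-1) ≡ 5 in F_17 gives a(x)^(-1) ≡ 5·(2x^3 + 2x^2 + 4x + 5) ≡ 10x^3 + 10x^2 + 3x + 8 (mod f). Check: (16x^3 + 15x^2 + 7x + 4)·(10x^3 + 10x^2 + 3x + 8) = 7x^6 + 4x^5 + 13x^4 + 11x^3 + 11x^2 + 15 ≡ 1 (mod x^4 + 10x^3 + 15x^2 + 14x + 2).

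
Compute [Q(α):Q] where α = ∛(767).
[Q(α):Q] = 3

The minimal polynomial of α is x^3 - 767, irreducible over Q since 767 is not a perfect cube (so x^3 - 767 has no rational root). Hence [Q(α):Q] = deg(m_α) = 3.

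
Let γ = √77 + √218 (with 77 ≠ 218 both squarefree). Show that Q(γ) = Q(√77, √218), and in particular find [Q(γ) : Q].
[Q(γ) : Q] = 4 (equivalently, Q(γ) = Q(√77, √218))

Obviously Q(γ) ⊆ Q(√77, √218), and [Q(√77, √218):Q] = 4 (since 77, 218 are distinct squarefree integers > 1 with 16786 not a perfect square). To show equality we compute the minimal polynomial of γ. From γ = √77 + √218: γ^2 = 77 + 2√(16786) + 218 = 295 + 2√(16786), so γ^2 - 295 = 2√(16786); squaring, (γ^2 - 295)^2 = 4·16786, i.e. γ^4 - 590γ^2 + 87025 - 67144 = 0, i.e. γ^4 - 590γ^2 + 19881 = 0. So γ is a root of x^4 - 590x^2 + 19881. This polynomial is irreducible over Q: it has no rational root (each ±√77 ± √218 is irrational), and any factorization into two quadratics over Q would force √(16786) ∈ Q (pairing opposite roots) or √77, √218 ∈ Q (other pairings), all impossible. Hence [Q(γ):Q] = 4 = [Q(√77, √218):Q], so Q(γ) = Q(√77, √218).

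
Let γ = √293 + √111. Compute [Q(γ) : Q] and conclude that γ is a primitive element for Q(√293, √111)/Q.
[Q(γ) : Q] = 4 (equivalently, Q(γ) = Q(√293, √111))

Obviously Q(γ) ⊆ Q(√293, √111), and [Q(√293, √111):Q] = 4 (since 293, 111 are distinct squarefree integers > 1 with 32523 not a perfect square). To show equality we compute the minimal polynomial of γ. From γ = √293 + √111: γ^2 = 293 + 2√(32523) + 111 = 404 + 2√(32523), so γ^2 - 404 = 2√(32523); squaring, (γ^2 - 404)^2 = 4·32523, i.e. γ^4 - 808γ^2 + 163216 - 130092 = 0, i.e. γ^4 - 808γ^2 + 33124 = 0. So γ is a root of x^4 - 808x^2 + 33124. This polynomial is irreducible over Q: it has no rational root (each ±√293 ± √111 is irrational), and any factorization into two quadratics over Q would force √(32523) ∈ Q (pairing opposite roots) or √293, √111 ∈ Q (other pairings), all impossible. Hence [Q(γ):Q] = 4 = [Q(√293, √111):Q], so Q(γ) = Q(√293, √111).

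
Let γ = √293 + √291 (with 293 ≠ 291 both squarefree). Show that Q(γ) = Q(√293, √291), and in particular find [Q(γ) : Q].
[Q(γ) : Q] = 4 (equivalently, Q(γ) = Q(√293, √291))

Obviously Q(γ) ⊆ Q(√293, √291), and [Q(√293, √291):Q] = 4 (since 293, 291 are distinct squarefree integers > 1 with 85263 not a perfect square). To show equality we compute the minimal polynomial of γ. From γ = √293 + √291: γ^2 = 293 + 2√(85263) + 291 = 584 + 2√(85263), so γ^2 - 584 = 2√(85263); squaring, (γ^2 - 584)^2 = 4·85263, i.e. γ^4 - 1168γ^2 + 341056 - 341052 = 0, i.e. γ^4 - 1168γ^2 + 4 = 0. So γ is a root of x^4 - 1168x^2 + 4. This polynomial is irreducible over Q: it has no rational root (each ±√293 ± √291 is irrational), and any factorization into two quadratics over Q would force √(85263) ∈ Q (pairing opposite roots) or √293, √291 ∈ Q (other pairings), all impossible. Hence [Q(γ):Q] = 4 = [Q(√293, √291):Q], so Q(γ) = Q(√293, √291).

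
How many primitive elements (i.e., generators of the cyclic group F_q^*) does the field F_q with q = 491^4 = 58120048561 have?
There are φ(58120048560) = 12857671680 primitive elements

F_q^* is cyclic of order q - 1 = 58120048560. A cyclic group of order m has exactly φ(m) generators. Here m = 58120048560 = 2^4 · 3 · 5 · 7^2 · 41 · 149 · 809, so the number of primitive elements is φ(58120048560) = 12857671680.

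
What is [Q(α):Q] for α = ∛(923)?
[Q(α):Q] = 3

The minimal polynomial of α is x^3 - 923, irreducible over Q since 923 is not a perfect cube (so x^3 - 923 has no rational root). Hence [Q(α):Q] = deg(m_α) = 3.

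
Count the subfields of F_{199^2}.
F_{199^2} has 2 subfields

The subfields of F_{p^n} are exactly the fields F_{p^d} for d | n (each is the fixed field of the unique index-d subgroup of Gal(F_{p^n}/F_p) ≅ Z/nZ). The divisors of n = 2 are {1, 2}, giving 2 subfields: F_{199^1}, F_{199^2}.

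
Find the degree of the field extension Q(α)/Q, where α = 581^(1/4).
[Q(α):Q] = 4

α is a root of x^4 - 581. By Eisenstein's criterion at the prime p = 7 (which divides the constant term 581 but p^2 = 49 does not, since 581 is squarefree), x^4 - 581 is irreducible over Q. Hence [Q(α):Q] = 4.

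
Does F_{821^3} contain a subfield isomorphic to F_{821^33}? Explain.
No: F_{821^33} is not a subfield of F_{821^3}

F_{p^m} embeds in F_{p^n} iff m | n. Here 33 ∤ 3 (since 3 = 0·33 + 3 with remainder 3 ≠ 0), so F_{821^33} is not a subfield of F_{821^3}. Equivalently: if it were, the tower law would give 33 = [F_{821^33}:F_821] dividing [F_{821^3}:F_821] = 3, contradiction.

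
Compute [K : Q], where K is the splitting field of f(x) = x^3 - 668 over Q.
[K : Q] = 6

The roots of x^3 - 668 are ∛668, ω∛668, ω^2∛668 where ω = e^(2πi/3) is a primitive cube root of unity, so K = Q(∛668, ω). Now [Q(∛668):Q] = 3 (since 668 is not a perfect cube, x^3 - 668 is irreducible) and [Q(ω):Q] = 2. Both 2 and 3 divide [K:Q], and [K:Q] ≤ 3·2 = 6, so [K:Q] = 6. (Equivalently: Q(∛668) ⊂ R but ω ∉ R, so [K : Q(∛668)] = 2.)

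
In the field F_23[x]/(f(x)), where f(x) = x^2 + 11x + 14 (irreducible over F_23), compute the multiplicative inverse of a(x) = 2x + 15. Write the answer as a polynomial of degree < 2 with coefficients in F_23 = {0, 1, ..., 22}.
a(x)^(-1) ≡ 16x + 10 (mod f(x))

Since f is irreducible over F_23, F_23[x]/(f) is a field and a(x) ≠ 0 has an inverse. Apply the extended Euclidean algorithm to f(x) and a(x) in F_23[x]: f(x) = (12x + 19)·a(x) + (5). The last nonzero remainder is the constant 5 = gcd(f, a) in F_23. Back-substituting through the division chain expresses 5 = s(x)·a(x) + t(x)·f(x) with s(x) ≡ 11x + 4 (mod f), so (11x + 4)·a(x) ≡ 5 (mod f). Multiplying by 5^(-1) ≡ 14 in F_23 gives a(x)^(-1) ≡ 14·(11x + 4) ≡ 16x + 10 (mod f). Check: (2x + 15)·(16x + 10) = 9x^2 + 7x + 12 ≡ 1 (mod x^2 + 11x + 14).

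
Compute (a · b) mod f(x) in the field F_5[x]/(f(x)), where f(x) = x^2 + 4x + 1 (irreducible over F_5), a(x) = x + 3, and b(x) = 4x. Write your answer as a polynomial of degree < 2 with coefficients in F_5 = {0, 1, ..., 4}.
a · b ≡ x + 1 (mod f(x))

Multiply in F_5[x]: a(x)·b(x) = (x + 3)·(4x) = 4x^2 + 2x. This has degree ≥ 2, so divide by f(x) over F_5: 4x^2 + 2x = (4)·(x^2 + 4x + 1) + (x + 1). Hence a·b ≡ x + 1 (mod f). (F_5[x]/(f) is a field with 5^2 = 25 elements since f is irreducible of degree 2.)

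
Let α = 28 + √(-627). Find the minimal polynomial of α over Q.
m_α(x) = x^2 - 56x + 1411

From α - 28 = √(-627), squaring gives (α - 28)^2 = -627, i.e. α^2 - 56α + 784 = -627, so α^2 - 56α + 1411 = 0. The discriminant of x^2 - 56x + 1411 is (-56)^2 - 4·(1411) = 3136 - 5644 = -2508, and 4·(-627) is not a perfect square in Q since -627 is squarefree and ≠ 1. Hence x^2 - 56x + 1411 is irreducible over Q and is the minimal polynomial of α.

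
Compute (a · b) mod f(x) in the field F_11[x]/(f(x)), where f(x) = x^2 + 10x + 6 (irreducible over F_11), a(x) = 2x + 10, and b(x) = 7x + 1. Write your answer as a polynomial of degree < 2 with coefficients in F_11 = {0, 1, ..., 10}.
a · b ≡ 9x + 3 (mod f(x))

Multiply in F_11[x]: a(x)·b(x) = (2x + 10)·(7x + 1) = 3x^2 + 6x + 10. This has degree ≥ 2, so divide by f(x) over F_11: 3x^2 + 6x + 10 = (3)·(x^2 + 10x + 6) + (9x + 3). Hence a·b ≡ 9x + 3 (mod f). (F_11[x]/(f) is a field with 11^2 = 121 elements since f is irreducible of degree 2.)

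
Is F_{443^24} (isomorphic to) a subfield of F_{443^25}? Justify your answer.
No: F_{443^24} is not a subfield of F_{443^25}

F_{p^m} embeds in F_{p^n} iff m | n. Here 24 ∤ 25 (since 25 = 1·24 + 1 with remainder 1 ≠ 0), so F_{443^24} is not a subfield of F_{443^25}. Equivalently: if it were, the tower law would give 24 = [F_{443^24}:F_443] dividing [F_{443^25}:F_443] = 25, contradiction.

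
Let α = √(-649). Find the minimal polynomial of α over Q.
m_α(x) = x^2 + 649

α satisfies α^2 + 649 = 0, so x^2 + 649 annihilates α. Since d = -649 is squarefree and ≠ 1, it is not a perfect square in Q, so x^2 + 649 has no rational root and is therefore irreducible over Q (a degree-2 polynomial over a field is irreducible iff it has no root). Hence m_α(x) = x^2 + 649.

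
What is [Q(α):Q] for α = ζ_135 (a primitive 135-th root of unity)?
[Q(α):Q] = 72

The minimal polynomial of ζ_135 over Q is the 135-th cyclotomic polynomial Φ_135(x), which is irreducible over Q and has degree φ(135) = 72. Hence [Q(α):Q] = φ(135) = 72.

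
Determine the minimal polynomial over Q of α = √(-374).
m_α(x) = x^2 + 374

α satisfies α^2 + 374 = 0, so x^2 + 374 annihilates α. Since d = -374 is squarefree and ≠ 1, it is not a perfect square in Q, so x^2 + 374 has no rational root and is therefore irreducible over Q (a degree-2 polynomial over a field is irreducible iff it has no root). Hence m_α(x) = x^2 + 374.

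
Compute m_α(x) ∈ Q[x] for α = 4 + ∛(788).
m_α(x) = x^3 - 12x^2 + 48x - 852

Set β = α - 4 = ∛(788), so β^3 = 788. Then (α - 4)^3 - 788 = 0, i.e. α is a root of g(x) = (x - 4)^3 - 788 = x^3 - 12x^2 + 48x - 852. Since g(x) = h(x - 4) where h(x) = x^3 - 788, and h is irreducible over Q (because 788 is not a perfect cube, so h has no rational root, and a monic cubic with no rational root is irreducible), g is also irreducible (irreducibility is preserved under the substitution x → x - 4). Hence m_α(x) = x^3 - 12x^2 + 48x - 852.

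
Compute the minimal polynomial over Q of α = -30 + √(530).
m_α(x) = x^2 + 60x + 370

From α + 30 = √(530), squaring gives (α + 30)^2 = 530, i.e. α^2 + 60α + 900 = 530, so α^2 + 60α + 370 = 0. The discriminant of x^2 + 60x + 370 is (60)^2 - 4·(370) = 3600 - 1480 = 2120, and 4·(530) is not a perfect square in Q since 530 is squarefree and ≠ 1. Hence x^2 + 60x + 370 is irreducible over Q and is the minimal polynomial of α.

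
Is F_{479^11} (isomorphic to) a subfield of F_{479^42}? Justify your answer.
No: F_{479^11} is not a subfield of F_{479^42}

F_{p^m} embeds in F_{p^n} iff m | n. Here 11 ∤ 42 (since 42 = 3·11 + 9 with remainder 9 ≠ 0), so F_{479^11} is not a subfield of F_{479^42}. Equivalently: if it were, the tower law would give 11 = [F_{479^11}:F_479] dividing [F_{479^42}:F_479] = 42, contradiction.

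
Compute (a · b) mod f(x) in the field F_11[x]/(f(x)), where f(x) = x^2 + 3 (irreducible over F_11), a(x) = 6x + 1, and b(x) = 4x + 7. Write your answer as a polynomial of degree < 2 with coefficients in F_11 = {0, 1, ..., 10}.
a · b ≡ 2x + 1 (mod f(x))

Multiply in F_11[x]: a(x)·b(x) = (6x + 1)·(4x + 7) = 2x^2 + 2x + 7. This has degree ≥ 2, so divide by f(x) over F_11: 2x^2 + 2x + 7 = (2)·(x^2 + 3) + (2x + 1). Hence a·b ≡ 2x + 1 (mod f). (F_11[x]/(f) is a field with 11^2 = 121 elements since f is irreducible of degree 2.)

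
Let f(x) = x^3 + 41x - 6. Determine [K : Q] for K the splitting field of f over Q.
[K : Q] = 6

By the rational root test, any rational root of the monic integer polynomial f(x) = x^3 + 41x - 6 must be an integer dividing the constant term -6, i.e. one of ±{1, 2, 3, 6}. Evaluating: f(1) = 36, f(-1) = -48, f(2) = 84, f(-2) = -96, f(3) = 144, f(-3) = -156, f(6) = 456, f(-6) = -468; none is 0, so f has no rational root and is therefore irreducible over Q (a cubic with no linear factor over a field is irreducible). For an irreducible cubic, the Galois group is A_3 or S_3 according as the discriminant disc(f) = -4a^3 - 27b^2 = -4·(41)^3 - 27·(-6)^2 = -276656 is or is not a square in Q. Here disc(f) = -276656 is not a perfect square in Q, so the Galois group of f over Q is not contained in A_3 and must be all of S_3. The splitting field has degree |S_3| = 6 over Q, so [K : Q] = 6.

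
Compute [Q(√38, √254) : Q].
[Q(√38, √254) : Q] = 4

[Q(√38):Q] = 2 (min poly x^2 - 38, irreducible since 38 is squarefree > 1). For the top step, suppose √254 ∈ Q(√38), say √254 = c + d√38 with c, d ∈ Q. Squaring: 254 = c^2 + 38d^2 + 2cd√38. Since √38 ∉ Q this forces 2cd = 0. If d = 0 then √254 = c ∈ Q, contradicting 254 squarefree > 1. If c = 0 then 254 = 38d^2, so 38·254 = (38d)^2 is a perfect square in Q — but 38·254 = 9652 is not a perfect square (since 38 and 254 are distinct squarefree integers). Contradiction. Hence √254 ∉ Q(√38), so x^2 - 254 stays irreducible over Q(√38) and [Q(√38, √254) : Q(√38)] = 2. By the tower law, [Q(√38, √254) : Q] = 2 · 2 = 4.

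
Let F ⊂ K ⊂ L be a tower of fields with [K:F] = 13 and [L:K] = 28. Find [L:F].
[L:F] = 364

The tower law says that for any tower of field extensions F ⊂ K ⊂ L with finite degrees, [L:F] = [L:K] · [K:F]. Here this gives [L:F] = 28 · 13 = 364.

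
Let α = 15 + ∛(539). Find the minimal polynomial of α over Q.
m_α(x) = x^3 - 45x^2 + 675x - 3914

Set β = α - 15 = ∛(539), so β^3 = 539. Then (α - 15)^3 - 539 = 0, i.e. α is a root of g(x) = (x - 15)^3 - 539 = x^3 - 45x^2 + 675x - 3914. Since g(x) = h(x - 15) where h(x) = x^3 - 539, and h is irreducible over Q (because 539 is not a perfect cube, so h has no rational root, and a monic cubic with no rational root is irreducible), g is also irreducible (irreducibility is preserved under the substitution x → x - 15). Hence m_α(x) = x^3 - 45x^2 + 675x - 3914.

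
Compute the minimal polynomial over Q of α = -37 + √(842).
m_α(x) = x^2 + 74x + 527

From α + 37 = √(842), squaring gives (α + 37)^2 = 842, i.e. α^2 + 74α + 1369 = 842, so α^2 + 74α + 527 = 0. The discriminant of x^2 + 74x + 527 is (74)^2 - 4·(527) = 5476 - 2108 = 3368, and 4·(842) is not a perfect square in Q since 842 is squarefree and ≠ 1. Hence x^2 + 74x + 527 is irreducible over Q and is the minimal polynomial of α.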